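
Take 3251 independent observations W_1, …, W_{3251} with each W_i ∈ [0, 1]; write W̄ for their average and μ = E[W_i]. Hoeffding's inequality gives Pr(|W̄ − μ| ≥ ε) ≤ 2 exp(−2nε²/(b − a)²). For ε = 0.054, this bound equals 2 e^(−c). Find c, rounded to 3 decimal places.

18.960

c = 2nε²/(b − a)² = 2·3251·0.054² / 1² = 18.9598.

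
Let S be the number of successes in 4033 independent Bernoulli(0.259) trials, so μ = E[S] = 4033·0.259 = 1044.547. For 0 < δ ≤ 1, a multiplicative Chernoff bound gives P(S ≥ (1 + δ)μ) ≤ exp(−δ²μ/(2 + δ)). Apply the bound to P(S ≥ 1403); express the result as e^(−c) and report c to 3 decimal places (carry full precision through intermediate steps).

Write 1403 = (1 + δ)μ, so δ = 1403/1044.547 − 1 = 0.343166…
Then the exponent is δ²μ/(2 + δ) = (1403 − μ)² / (μ·(2 + δ)) = 52.496869.

52.497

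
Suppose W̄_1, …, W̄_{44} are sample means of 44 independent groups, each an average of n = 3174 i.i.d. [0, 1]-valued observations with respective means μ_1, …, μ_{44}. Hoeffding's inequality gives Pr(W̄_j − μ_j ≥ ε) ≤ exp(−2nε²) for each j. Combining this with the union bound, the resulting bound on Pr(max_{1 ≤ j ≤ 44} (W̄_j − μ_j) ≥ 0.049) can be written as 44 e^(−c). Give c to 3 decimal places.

15.242

Union bound over the 44 events: Pr(max_{1 ≤ j ≤ 44} (W̄_j − μ_j) ≥ 0.049) ≤ 44·exp(−2nε²) = 44 exp(−2·3174·0.049²).
So c = 2·3174·0.049² = 15.2415.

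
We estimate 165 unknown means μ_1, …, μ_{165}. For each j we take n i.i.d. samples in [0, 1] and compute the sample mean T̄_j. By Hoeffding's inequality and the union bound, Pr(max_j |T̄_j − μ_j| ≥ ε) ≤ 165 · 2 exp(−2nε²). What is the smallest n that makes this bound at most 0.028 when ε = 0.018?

Need 2·165·exp(−2nε²) ≤ 0.028, i.e. exp(−2nε²) ≤ 0.028/330.
So 2nε² ≥ ln(330/0.028) = 9.374643.
Hence n ≥ 9.374643/(2·0.018²) = 14467.042.
The smallest integer n is 14468.

14468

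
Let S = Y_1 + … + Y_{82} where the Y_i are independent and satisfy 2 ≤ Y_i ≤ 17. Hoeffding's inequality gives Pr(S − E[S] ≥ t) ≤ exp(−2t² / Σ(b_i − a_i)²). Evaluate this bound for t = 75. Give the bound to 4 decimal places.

Σ(b_i − a_i)² = 82·(15)² = 18450.
Exponent = 2·75²/18450 = 0.6098.
Bound = exp(−0.6098) = 0.54348.

0.5435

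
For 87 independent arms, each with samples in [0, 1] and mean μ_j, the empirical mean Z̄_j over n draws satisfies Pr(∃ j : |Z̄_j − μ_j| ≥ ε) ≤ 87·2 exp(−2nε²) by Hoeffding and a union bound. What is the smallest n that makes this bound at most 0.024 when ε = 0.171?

Need 2·87·exp(−2nε²) ≤ 0.024, i.e. exp(−2nε²) ≤ 0.024/174.
So 2nε² ≥ ln(174/0.024) = 8.888757.
Hence n ≥ 8.888757/(2·0.171²) = 151.991.
The smallest integer n is 152.

152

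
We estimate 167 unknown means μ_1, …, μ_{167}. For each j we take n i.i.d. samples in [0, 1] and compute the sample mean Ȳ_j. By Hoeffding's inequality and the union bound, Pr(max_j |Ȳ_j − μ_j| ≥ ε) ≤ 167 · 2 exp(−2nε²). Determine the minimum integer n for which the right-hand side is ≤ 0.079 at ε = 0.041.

Need 2·167·exp(−2nε²) ≤ 0.079, i.e. exp(−2nε²) ≤ 0.079/334.
So 2nε² ≥ ln(334/0.079) = 8.349448.
Hence n ≥ 8.349448/(2·0.041²) = 2483.477.
The smallest integer n is 2484.

2484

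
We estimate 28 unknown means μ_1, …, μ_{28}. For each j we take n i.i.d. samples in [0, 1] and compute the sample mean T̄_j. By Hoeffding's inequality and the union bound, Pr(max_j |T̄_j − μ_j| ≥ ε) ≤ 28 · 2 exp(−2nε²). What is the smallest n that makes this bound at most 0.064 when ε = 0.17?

Need 2·28·exp(−2nε²) ≤ 0.064, i.e. exp(−2nε²) ≤ 0.064/56.
So 2nε² ≥ ln(56/0.064) = 6.774224.
Hence n ≥ 6.774224/(2·0.17²) = 117.201.
The smallest integer n is 118.

118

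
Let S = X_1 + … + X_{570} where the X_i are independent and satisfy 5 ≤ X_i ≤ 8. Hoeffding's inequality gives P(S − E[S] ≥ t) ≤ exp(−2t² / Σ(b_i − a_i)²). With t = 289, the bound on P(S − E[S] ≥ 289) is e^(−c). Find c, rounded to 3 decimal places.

Σ(b_i − a_i)² = 570·(3)² = 5130.
c = 2t²/5130 = 2·289²/5130 = 32.5618.

32.562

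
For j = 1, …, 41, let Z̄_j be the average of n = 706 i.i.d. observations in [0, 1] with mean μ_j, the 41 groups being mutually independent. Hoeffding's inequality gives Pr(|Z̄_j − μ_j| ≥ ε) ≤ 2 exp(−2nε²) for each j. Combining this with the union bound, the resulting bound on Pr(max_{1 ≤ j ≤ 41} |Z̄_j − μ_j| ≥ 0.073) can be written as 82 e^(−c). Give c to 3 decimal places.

7.525

Union bound over the 41 events: Pr(max_{1 ≤ j ≤ 41} |Z̄_j − μ_j| ≥ 0.073) ≤ 41·2·exp(−2nε²) = 82 exp(−2·706·0.073²).
So c = 2·706·0.073² = 7.5245.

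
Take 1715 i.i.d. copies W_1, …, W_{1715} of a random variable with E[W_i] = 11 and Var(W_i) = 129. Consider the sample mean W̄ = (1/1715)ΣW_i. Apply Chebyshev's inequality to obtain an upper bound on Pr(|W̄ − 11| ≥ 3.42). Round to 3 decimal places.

0.006

Var(W̄) = Var(W_i)/n = 129/1715 = 0.075219.
Chebyshev: Pr(|W̄ − 11| ≥ 3.42) ≤ Var(W̄)/(3.42)² = 129/(1715·3.42²) = 0.0064.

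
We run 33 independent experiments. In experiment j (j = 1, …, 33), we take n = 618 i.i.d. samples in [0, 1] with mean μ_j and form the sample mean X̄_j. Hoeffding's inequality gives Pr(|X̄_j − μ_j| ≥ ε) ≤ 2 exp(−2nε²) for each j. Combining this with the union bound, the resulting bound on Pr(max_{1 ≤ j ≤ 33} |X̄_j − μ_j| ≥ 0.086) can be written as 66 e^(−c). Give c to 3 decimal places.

Union bound over the 33 events: Pr(max_{1 ≤ j ≤ 33} |X̄_j − μ_j| ≥ 0.086) ≤ 33·2·exp(−2nε²) = 66 exp(−2·618·0.086²).
So c = 2·618·0.086² = 9.1415.

9.141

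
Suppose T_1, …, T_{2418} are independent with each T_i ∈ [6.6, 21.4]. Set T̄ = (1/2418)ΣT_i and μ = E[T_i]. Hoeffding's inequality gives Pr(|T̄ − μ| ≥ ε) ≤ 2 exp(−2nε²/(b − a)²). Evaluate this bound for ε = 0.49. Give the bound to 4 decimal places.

0.0100

Exponent: 2nε²/(b − a)² = 2·2418·0.49² / 14.8² = 5.30097.
Bound = 2·exp(−5.30097) = 0.00997.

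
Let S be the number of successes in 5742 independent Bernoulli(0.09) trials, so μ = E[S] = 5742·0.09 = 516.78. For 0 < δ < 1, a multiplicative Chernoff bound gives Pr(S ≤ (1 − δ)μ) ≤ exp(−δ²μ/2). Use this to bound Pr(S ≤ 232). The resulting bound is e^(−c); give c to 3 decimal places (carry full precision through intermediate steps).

Write 232 = (1 − δ)μ, so δ = 1 − 232/516.78 = 0.5510662…
Then the exponent is δ²μ/2 = (μ − 232)²/(2μ) = 78.466319.

78.466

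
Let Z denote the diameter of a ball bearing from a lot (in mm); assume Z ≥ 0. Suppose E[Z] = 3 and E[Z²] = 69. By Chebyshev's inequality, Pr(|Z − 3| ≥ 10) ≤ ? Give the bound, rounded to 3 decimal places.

Var(Z) = E[Z²] − (E[Z])² = 69 − 9 = 60.
Chebyshev's inequality: Pr(|Z − μ| ≥ t) ≤ Var(Z)/t² = 60/100 = 0.6000.

0.600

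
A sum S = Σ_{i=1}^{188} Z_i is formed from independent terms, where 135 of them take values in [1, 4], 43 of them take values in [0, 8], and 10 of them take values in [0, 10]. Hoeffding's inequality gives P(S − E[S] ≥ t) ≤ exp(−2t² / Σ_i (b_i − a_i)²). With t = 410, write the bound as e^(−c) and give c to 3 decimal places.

Σ(b_i − a_i)² = 135·3² + 43·8² + 10·10² = 4967.
c = 2t² / 4967 = 2·410² / 4967 = 67.6867.

67.687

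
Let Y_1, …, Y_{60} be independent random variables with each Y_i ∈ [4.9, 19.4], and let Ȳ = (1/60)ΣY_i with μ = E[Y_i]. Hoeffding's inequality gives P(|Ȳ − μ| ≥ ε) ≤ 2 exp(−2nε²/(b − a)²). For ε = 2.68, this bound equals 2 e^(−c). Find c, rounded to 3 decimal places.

c = 2nε²/(b − a)² = 2·60·2.68² / 14.5² = 4.0993.

4.099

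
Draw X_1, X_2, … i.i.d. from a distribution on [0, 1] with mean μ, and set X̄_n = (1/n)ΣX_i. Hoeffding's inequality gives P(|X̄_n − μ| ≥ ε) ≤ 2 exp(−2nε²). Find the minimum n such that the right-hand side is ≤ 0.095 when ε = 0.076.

Require 2·exp(−2nε²) ≤ 0.095, i.e. 2nε² ≥ ln(2/0.095) = 3.047026.
So n ≥ 3.047026 / (2·0.076²) = 263.766.
The smallest integer n is 264.

264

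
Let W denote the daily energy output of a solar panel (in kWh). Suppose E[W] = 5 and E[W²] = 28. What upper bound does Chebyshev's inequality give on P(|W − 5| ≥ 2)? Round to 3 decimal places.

0.750

Var(W) = E[W²] − (E[W])² = 28 − 25 = 3.
Chebyshev's inequality: P(|W − μ| ≥ t) ≤ Var(W)/t² = 3/4 = 0.7500.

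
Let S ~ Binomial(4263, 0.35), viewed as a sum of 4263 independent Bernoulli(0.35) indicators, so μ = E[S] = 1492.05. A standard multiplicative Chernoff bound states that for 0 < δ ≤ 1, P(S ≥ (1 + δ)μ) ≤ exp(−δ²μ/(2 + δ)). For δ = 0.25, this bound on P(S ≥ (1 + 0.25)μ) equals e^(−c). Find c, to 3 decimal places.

c = δ²μ/(2 + δ) = 0.25²·1492.05/(2 + 0.25) = 41.4458.

41.446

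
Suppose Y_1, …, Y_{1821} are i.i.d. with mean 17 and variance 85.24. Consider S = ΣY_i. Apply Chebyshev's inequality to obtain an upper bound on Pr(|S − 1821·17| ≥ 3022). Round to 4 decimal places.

0.0170

Var(S) = n·Var(Y_i) = 1821·85.24 = 155222.04.
Chebyshev: Pr(|S − 1821·17| ≥ 3022) ≤ Var(S)/3022² = 155222.04/9132484 = 0.0170.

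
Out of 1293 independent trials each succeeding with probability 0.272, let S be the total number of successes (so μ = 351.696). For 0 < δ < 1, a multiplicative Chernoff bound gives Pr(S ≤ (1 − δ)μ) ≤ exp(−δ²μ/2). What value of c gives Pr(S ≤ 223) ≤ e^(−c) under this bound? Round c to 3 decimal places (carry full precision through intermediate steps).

Write 223 = (1 − δ)μ, so δ = 1 − 223/351.696 = 0.3659297…
Then the exponent is δ²μ/2 = (μ − 223)²/(2μ) = 23.546842.

23.547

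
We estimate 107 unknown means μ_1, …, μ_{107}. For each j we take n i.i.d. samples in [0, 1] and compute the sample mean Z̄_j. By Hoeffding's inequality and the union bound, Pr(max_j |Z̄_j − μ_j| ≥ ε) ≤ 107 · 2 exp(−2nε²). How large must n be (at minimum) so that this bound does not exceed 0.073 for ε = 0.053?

1422

Need 2·107·exp(−2nε²) ≤ 0.073, i.e. exp(−2nε²) ≤ 0.073/214.
So 2nε² ≥ ln(214/0.073) = 7.983272.
Hence n ≥ 7.983272/(2·0.053²) = 1421.017.
The smallest integer n is 1422.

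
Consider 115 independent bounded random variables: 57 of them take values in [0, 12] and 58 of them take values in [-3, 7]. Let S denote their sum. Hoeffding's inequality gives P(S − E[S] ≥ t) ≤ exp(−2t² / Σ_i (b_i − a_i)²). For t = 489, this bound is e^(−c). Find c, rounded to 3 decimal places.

34.141

Σ(b_i − a_i)² = 57·12² + 58·10² = 14008.
c = 2t² / 14008 = 2·489² / 14008 = 34.1406.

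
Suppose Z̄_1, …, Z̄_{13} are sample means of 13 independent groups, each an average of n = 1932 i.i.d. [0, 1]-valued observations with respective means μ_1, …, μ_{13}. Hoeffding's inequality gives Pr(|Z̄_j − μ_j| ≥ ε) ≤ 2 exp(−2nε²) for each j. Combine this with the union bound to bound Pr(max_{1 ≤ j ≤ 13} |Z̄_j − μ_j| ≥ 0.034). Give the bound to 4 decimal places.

Per-experiment Hoeffding bound: 2·exp(−2·1932·0.034²) = 2·exp(−4.46678) = 0.022968.
Union bound over 13 events: 13·0.022968 = 0.29859.

0.2986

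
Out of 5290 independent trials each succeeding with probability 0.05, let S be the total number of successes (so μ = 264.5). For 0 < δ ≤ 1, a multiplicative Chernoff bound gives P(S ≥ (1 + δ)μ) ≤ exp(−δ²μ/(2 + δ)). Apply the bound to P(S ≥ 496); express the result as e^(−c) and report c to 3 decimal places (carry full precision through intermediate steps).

Write 496 = (1 + δ)μ, so δ = 496/264.5 − 1 = 0.8752363…
Then the exponent is δ²μ/(2 + δ) = (496 − μ)² / (μ·(2 + δ)) = 70.469757.

70.470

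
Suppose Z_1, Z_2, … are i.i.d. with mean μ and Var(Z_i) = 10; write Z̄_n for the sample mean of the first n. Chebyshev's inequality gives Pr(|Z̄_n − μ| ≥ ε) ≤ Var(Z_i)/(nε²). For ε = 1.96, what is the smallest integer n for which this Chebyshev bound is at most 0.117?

23

Require 10/(n·1.96²) ≤ 0.117, i.e. n ≥ 10/(0.117·1.96²) = 22.249.
The smallest integer n is 23.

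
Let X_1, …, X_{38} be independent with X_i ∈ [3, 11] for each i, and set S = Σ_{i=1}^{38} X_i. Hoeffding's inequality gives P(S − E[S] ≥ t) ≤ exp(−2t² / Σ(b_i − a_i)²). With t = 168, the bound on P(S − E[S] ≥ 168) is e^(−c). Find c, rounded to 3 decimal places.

23.211

Σ(b_i − a_i)² = 38·(8)² = 2432.
c = 2t²/2432 = 2·168²/2432 = 23.2105.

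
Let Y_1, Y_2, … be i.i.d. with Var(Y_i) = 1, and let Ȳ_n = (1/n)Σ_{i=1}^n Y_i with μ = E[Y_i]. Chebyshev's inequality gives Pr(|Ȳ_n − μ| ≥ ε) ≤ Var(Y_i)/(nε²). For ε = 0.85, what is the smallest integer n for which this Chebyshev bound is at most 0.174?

8

Require 1/(n·0.85²) ≤ 0.174, i.e. n ≥ 1/(0.174·0.85²) = 7.955.
The smallest integer n is 8.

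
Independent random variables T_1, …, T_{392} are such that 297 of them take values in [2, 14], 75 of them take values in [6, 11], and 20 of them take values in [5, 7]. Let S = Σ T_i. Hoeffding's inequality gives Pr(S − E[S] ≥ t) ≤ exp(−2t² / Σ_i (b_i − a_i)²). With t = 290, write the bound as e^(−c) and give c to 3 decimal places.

Σ(b_i − a_i)² = 297·12² + 75·5² + 20·2² = 44723.
c = 2t² / 44723 = 2·290² / 44723 = 3.7609.

3.761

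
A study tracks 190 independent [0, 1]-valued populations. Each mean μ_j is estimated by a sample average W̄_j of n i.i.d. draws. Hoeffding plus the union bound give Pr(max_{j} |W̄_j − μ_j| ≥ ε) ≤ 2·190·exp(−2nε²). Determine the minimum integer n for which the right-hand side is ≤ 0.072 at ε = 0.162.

Need 2·190·exp(−2nε²) ≤ 0.072, i.e. exp(−2nε²) ≤ 0.072/380.
So 2nε² ≥ ln(380/0.072) = 8.571260.
Hence n ≥ 8.571260/(2·0.162²) = 163.299.
The smallest integer n is 164.

164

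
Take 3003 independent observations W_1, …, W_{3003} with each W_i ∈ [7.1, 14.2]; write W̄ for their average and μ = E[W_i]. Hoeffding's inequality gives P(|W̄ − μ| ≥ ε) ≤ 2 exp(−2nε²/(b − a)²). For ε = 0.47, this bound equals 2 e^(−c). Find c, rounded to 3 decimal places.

26.319

c = 2nε²/(b − a)² = 2·3003·0.47² / 7.1² = 26.3187.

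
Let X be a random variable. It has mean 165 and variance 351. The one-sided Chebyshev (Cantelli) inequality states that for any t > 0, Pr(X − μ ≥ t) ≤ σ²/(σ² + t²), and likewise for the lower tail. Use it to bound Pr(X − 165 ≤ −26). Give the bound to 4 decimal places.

Here σ² = 351 and t = 26, so σ² + t² = 1027.
Cantelli's bound: 351/1027 = 0.3418.

0.3418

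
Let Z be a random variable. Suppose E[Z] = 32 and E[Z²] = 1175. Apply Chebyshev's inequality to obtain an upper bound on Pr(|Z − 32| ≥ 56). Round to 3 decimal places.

0.048

Var(Z) = E[Z²] − (E[Z])² = 1175 − 1024 = 151.
Chebyshev's inequality: Pr(|Z − μ| ≥ t) ≤ Var(Z)/t² = 151/3136 = 0.0482.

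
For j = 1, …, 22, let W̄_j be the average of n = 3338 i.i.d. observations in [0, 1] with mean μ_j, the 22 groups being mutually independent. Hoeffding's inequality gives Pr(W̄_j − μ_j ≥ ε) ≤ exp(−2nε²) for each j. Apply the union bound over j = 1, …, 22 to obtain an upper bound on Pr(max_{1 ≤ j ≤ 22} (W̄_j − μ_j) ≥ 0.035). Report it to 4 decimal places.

Per-experiment Hoeffding bound: exp(−2·3338·0.035²) = exp(−8.17810) = 0.00028073.
Union bound over 22 events: 22·0.00028073 = 0.00618.

0.0062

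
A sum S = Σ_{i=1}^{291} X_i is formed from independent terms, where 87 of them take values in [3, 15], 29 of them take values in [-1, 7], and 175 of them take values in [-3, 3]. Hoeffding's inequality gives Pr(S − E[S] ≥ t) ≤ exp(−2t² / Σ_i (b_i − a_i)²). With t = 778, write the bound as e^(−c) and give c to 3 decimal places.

58.527

Σ(b_i − a_i)² = 87·12² + 29·8² + 175·6² = 20684.
c = 2t² / 20684 = 2·778² / 20684 = 58.5268.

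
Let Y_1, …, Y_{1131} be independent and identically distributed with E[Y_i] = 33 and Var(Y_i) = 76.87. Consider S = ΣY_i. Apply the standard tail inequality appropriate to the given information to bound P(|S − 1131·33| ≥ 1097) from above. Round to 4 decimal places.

With mean and variance of each term known, Chebyshev's inequality bounds the deviation of the sum (or sample mean).
Var(S) = n·Var(Y_i) = 1131·76.87 = 86939.97.
Chebyshev: P(|S − 1131·33| ≥ 1097) ≤ Var(S)/1097² = 86939.97/1203409 = 0.0722.

0.0722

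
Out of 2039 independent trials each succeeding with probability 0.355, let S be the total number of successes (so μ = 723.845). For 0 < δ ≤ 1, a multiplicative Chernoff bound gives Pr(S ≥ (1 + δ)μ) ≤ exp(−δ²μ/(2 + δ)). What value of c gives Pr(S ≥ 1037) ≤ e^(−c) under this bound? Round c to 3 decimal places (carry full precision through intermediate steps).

Write 1037 = (1 + δ)μ, so δ = 1037/723.845 − 1 = 0.4326272…
Then the exponent is δ²μ/(2 + δ) = (1037 − μ)² / (μ·(2 + δ)) = 55.692610.

55.693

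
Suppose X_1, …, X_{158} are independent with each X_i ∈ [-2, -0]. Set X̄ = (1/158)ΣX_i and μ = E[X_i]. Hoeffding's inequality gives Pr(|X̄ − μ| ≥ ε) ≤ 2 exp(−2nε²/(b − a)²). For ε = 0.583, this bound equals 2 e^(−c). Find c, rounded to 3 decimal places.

26.851

c = 2nε²/(b − a)² = 2·158·0.583² / 2² = 26.8512.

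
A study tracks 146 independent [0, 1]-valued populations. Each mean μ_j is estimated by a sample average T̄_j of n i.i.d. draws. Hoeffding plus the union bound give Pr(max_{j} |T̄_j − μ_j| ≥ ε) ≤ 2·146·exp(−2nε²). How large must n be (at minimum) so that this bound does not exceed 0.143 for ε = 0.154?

Need 2·146·exp(−2nε²) ≤ 0.143, i.e. exp(−2nε²) ≤ 0.143/292.
So 2nε² ≥ ln(292/0.143) = 7.621664.
Hence n ≥ 7.621664/(2·0.154²) = 160.686.
The smallest integer n is 161.

161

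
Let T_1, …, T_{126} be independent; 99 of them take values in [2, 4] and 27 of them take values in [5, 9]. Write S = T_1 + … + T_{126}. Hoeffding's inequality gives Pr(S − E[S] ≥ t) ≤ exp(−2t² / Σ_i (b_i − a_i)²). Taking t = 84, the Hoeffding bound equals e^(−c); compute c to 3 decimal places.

Σ(b_i − a_i)² = 99·2² + 27·4² = 828.
c = 2t² / 828 = 2·84² / 828 = 17.0435.

17.043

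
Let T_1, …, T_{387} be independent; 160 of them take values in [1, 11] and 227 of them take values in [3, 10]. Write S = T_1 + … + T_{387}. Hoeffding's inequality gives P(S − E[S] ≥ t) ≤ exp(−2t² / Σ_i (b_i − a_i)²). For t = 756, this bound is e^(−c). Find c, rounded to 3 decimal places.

Σ(b_i − a_i)² = 160·10² + 227·7² = 27123.
c = 2t² / 27123 = 2·756² / 27123 = 42.1440.

42.144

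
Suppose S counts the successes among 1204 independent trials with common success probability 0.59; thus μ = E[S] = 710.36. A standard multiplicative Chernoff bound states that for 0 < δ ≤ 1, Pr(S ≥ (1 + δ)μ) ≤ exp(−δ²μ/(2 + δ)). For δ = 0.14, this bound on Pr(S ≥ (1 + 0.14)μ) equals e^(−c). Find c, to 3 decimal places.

6.506

c = δ²μ/(2 + δ) = 0.14²·710.36/(2 + 0.14) = 6.5061.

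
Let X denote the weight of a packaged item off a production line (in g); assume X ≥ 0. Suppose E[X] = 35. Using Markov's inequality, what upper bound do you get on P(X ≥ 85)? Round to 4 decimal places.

Markov's inequality: for a non-negative random variable, P(X ≥ a) ≤ E[X]/a.
Here E[X] = 35 and a = 85, so the bound is 35/85 = 0.4118.

0.4118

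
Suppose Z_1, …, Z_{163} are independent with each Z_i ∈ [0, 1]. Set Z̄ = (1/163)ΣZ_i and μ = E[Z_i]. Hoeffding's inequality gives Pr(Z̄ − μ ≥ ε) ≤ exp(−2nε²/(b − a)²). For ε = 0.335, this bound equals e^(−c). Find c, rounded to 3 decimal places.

c = 2nε²/(b − a)² = 2·163·0.335² / 1² = 36.5853.

36.585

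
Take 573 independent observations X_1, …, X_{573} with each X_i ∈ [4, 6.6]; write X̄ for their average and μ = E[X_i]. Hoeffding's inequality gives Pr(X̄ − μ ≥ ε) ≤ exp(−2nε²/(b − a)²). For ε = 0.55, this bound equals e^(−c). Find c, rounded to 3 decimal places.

51.282

c = 2nε²/(b − a)² = 2·573·0.55² / 2.6² = 51.2818.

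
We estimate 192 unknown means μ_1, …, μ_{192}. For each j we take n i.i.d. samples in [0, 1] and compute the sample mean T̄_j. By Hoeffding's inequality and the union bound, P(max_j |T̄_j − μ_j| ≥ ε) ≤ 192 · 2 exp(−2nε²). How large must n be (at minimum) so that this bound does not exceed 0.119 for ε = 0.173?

Need 2·192·exp(−2nε²) ≤ 0.119, i.e. exp(−2nε²) ≤ 0.119/384.
So 2nε² ≥ ln(384/0.119) = 8.079274.
Hence n ≥ 8.079274/(2·0.173²) = 134.974.
The smallest integer n is 135.

135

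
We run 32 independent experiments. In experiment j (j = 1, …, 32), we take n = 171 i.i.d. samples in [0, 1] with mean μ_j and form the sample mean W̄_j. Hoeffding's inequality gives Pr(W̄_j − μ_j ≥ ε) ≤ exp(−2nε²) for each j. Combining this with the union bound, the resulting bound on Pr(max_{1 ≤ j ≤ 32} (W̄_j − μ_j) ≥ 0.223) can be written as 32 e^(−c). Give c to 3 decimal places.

Union bound over the 32 events: Pr(max_{1 ≤ j ≤ 32} (W̄_j − μ_j) ≥ 0.223) ≤ 32·exp(−2nε²) = 32 exp(−2·171·0.223²).
So c = 2·171·0.223² = 17.0073.

17.007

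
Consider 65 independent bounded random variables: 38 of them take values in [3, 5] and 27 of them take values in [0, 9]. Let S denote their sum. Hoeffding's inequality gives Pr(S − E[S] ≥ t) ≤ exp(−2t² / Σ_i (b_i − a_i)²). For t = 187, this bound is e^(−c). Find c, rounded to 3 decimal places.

Σ(b_i − a_i)² = 38·2² + 27·9² = 2339.
c = 2t² / 2339 = 2·187² / 2339 = 29.9008.

29.901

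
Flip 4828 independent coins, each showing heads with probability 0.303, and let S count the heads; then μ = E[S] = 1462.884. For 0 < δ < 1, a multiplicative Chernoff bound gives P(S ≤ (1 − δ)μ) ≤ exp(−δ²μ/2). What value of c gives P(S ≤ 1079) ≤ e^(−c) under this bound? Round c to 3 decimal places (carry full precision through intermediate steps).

Write 1079 = (1 − δ)μ, so δ = 1 − 1079/1462.884 = 0.2624159…
Then the exponent is δ²μ/2 = (μ − 1079)²/(2μ) = 50.368630.

50.369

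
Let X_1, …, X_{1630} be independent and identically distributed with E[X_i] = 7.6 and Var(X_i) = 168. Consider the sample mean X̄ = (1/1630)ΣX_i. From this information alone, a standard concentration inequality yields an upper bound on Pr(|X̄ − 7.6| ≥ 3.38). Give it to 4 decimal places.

0.0090

With mean and variance of each term known, Chebyshev's inequality bounds the deviation of the sum (or sample mean).
Var(X̄) = Var(X_i)/n = 168/1630 = 0.10307.
Chebyshev: Pr(|X̄ − 7.6| ≥ 3.38) ≤ Var(X̄)/(3.38)² = 168/(1630·3.38²) = 0.0090.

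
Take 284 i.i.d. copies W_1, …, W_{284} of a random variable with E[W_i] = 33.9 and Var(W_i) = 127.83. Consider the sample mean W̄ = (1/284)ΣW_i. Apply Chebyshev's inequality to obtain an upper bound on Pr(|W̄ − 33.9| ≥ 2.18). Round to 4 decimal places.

Var(W̄) = Var(W_i)/n = 127.83/284 = 0.45011.
Chebyshev: Pr(|W̄ − 33.9| ≥ 2.18) ≤ Var(W̄)/(2.18)² = 127.83/(284·2.18²) = 0.0947.

0.0947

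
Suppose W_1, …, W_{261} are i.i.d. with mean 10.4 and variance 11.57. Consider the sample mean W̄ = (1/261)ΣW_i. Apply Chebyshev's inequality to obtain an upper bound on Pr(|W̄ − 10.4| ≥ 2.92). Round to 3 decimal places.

Var(W̄) = Var(W_i)/n = 11.57/261 = 0.04433.
Chebyshev: Pr(|W̄ − 10.4| ≥ 2.92) ≤ Var(W̄)/(2.92)² = 11.57/(261·2.92²) = 0.0052.

0.005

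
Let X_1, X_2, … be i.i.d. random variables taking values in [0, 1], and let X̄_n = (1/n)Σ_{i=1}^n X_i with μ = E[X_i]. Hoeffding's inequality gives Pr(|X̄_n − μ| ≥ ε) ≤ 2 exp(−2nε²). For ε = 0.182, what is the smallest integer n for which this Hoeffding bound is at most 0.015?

Require 2·exp(−2nε²) ≤ 0.015, i.e. 2nε² ≥ ln(2/0.015) = 4.892852.
So n ≥ 4.892852 / (2·0.182²) = 73.857.
The smallest integer n is 74.

74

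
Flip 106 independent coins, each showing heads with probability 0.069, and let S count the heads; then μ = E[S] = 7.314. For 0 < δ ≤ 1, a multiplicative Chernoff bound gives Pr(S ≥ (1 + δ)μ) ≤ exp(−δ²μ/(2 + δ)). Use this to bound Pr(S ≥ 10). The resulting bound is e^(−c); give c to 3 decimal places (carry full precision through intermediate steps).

Write 10 = (1 + δ)μ, so δ = 10/7.314 − 1 = 0.3672409…
Then the exponent is δ²μ/(2 + δ) = (10 − μ)² / (μ·(2 + δ)) = 0.416691.

0.417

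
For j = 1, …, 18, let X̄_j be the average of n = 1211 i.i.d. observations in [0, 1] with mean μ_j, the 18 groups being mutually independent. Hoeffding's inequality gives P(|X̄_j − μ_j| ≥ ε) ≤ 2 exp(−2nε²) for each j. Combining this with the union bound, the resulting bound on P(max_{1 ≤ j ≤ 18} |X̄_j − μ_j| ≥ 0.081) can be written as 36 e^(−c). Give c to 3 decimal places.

Union bound over the 18 events: P(max_{1 ≤ j ≤ 18} |X̄_j − μ_j| ≥ 0.081) ≤ 18·2·exp(−2nε²) = 36 exp(−2·1211·0.081²).
So c = 2·1211·0.081² = 15.8907.

15.891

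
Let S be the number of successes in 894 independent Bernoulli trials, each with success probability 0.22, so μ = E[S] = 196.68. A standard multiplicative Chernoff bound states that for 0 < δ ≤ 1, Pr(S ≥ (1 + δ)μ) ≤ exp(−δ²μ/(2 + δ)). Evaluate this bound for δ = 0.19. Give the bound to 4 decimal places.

0.0391

Exponent = δ²μ/(2 + δ) = 0.19²·196.68/2.19 = 3.2421.
Bound = exp(−3.2421) = 0.03908.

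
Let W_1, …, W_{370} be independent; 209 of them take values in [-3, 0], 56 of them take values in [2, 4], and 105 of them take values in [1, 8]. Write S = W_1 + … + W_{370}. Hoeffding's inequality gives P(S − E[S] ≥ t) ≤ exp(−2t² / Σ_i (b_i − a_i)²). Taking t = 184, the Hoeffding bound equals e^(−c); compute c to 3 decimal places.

9.340

Σ(b_i − a_i)² = 209·3² + 56·2² + 105·7² = 7250.
c = 2t² / 7250 = 2·184² / 7250 = 9.3396.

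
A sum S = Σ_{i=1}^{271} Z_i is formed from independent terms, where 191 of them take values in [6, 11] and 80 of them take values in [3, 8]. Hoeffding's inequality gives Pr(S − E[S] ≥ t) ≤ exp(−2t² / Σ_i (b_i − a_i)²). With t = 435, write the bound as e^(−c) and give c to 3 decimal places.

Σ(b_i − a_i)² = 191·5² + 80·5² = 6775.
c = 2t² / 6775 = 2·435² / 6775 = 55.8598.

55.860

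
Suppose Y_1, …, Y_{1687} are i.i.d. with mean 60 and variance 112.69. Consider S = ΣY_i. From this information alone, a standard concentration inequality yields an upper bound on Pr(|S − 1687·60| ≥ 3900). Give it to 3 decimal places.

0.012

With mean and variance of each term known, Chebyshev's inequality bounds the deviation of the sum (or sample mean).
Var(S) = n·Var(Y_i) = 1687·112.69 = 190108.03.
Chebyshev: Pr(|S − 1687·60| ≥ 3900) ≤ Var(S)/3900² = 190108.03/15210000 = 0.0125.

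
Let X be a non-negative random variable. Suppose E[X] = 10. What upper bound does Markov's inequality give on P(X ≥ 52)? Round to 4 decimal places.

Markov's inequality: for a non-negative random variable, P(X ≥ a) ≤ E[X]/a.
Here E[X] = 10 and a = 52, so the bound is 10/52 = 0.1923.

0.1923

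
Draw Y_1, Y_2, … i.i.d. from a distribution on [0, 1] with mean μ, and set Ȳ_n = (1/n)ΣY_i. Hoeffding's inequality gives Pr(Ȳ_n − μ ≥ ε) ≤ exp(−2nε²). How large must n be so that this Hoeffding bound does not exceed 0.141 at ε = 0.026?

1449

Require exp(−2nε²) ≤ 0.141, i.e. 2nε² ≥ ln(1/0.141) = 1.958995.
So n ≥ 1.958995 / (2·0.026²) = 1448.961.
The smallest integer n is 1449.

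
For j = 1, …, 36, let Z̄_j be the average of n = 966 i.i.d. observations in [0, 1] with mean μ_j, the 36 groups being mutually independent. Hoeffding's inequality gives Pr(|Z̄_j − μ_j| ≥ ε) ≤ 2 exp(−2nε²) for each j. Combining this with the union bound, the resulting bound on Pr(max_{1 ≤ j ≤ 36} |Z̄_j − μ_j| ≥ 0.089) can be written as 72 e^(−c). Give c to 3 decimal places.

15.303

Union bound over the 36 events: Pr(max_{1 ≤ j ≤ 36} |Z̄_j − μ_j| ≥ 0.089) ≤ 36·2·exp(−2nε²) = 72 exp(−2·966·0.089²).
So c = 2·966·0.089² = 15.3034.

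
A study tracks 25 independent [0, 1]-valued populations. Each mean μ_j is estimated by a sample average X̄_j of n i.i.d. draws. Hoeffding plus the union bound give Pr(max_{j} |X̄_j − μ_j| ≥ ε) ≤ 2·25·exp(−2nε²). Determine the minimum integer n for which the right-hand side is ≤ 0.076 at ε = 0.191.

89

Need 2·25·exp(−2nε²) ≤ 0.076, i.e. exp(−2nε²) ≤ 0.076/50.
So 2nε² ≥ ln(50/0.076) = 6.489045.
Hence n ≥ 6.489045/(2·0.191²) = 88.937.
The smallest integer n is 89.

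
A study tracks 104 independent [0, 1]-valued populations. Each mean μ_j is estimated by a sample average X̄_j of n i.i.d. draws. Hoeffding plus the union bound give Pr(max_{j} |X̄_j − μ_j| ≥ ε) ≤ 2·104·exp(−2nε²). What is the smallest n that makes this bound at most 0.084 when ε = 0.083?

568

Need 2·104·exp(−2nε²) ≤ 0.084, i.e. exp(−2nε²) ≤ 0.084/208.
So 2nε² ≥ ln(208/0.084) = 7.814477.
Hence n ≥ 7.814477/(2·0.083²) = 567.171.
The smallest integer n is 568.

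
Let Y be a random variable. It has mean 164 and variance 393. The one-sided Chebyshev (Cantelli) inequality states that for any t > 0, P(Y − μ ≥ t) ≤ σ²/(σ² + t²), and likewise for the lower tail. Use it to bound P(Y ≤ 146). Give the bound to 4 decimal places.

0.5481

Here σ² = 393 and t = 18, so σ² + t² = 717.
Cantelli's bound: 393/717 = 0.5481.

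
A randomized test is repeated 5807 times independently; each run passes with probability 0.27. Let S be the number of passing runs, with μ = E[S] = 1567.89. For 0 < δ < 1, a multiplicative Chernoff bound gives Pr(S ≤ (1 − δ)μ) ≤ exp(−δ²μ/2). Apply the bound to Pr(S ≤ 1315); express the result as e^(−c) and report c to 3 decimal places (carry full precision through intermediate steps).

Write 1315 = (1 − δ)μ, so δ = 1 − 1315/1567.89 = 0.1612932…
Then the exponent is δ²μ/2 = (μ − 1315)²/(2μ) = 20.394719.

20.395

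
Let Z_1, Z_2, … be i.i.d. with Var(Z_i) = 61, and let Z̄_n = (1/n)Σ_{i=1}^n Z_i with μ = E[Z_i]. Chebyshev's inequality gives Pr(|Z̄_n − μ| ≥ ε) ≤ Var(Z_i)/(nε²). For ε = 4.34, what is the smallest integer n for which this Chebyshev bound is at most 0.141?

Require 61/(n·4.34²) ≤ 0.141, i.e. n ≥ 61/(0.141·4.34²) = 22.968.
The smallest integer n is 23.

23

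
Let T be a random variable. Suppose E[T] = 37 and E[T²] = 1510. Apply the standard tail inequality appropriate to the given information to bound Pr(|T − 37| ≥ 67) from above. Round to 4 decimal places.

0.0314

The first two moments determine the variance, so Chebyshev's inequality is the sharpest standard bound available.
Var(T) = E[T²] − (E[T])² = 1510 − 1369 = 141.
Chebyshev's inequality: Pr(|T − μ| ≥ t) ≤ Var(T)/t² = 141/4489 = 0.0314.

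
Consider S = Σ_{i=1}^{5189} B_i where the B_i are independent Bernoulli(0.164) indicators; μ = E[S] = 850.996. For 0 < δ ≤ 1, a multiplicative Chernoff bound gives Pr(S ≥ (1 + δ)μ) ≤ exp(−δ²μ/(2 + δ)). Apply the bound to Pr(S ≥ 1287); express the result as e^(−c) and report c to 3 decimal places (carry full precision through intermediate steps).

Write 1287 = (1 + δ)μ, so δ = 1287/850.996 − 1 = 0.5123455…
Then the exponent is δ²μ/(2 + δ) = (1287 − μ)² / (μ·(2 + δ)) = 88.914801.

88.915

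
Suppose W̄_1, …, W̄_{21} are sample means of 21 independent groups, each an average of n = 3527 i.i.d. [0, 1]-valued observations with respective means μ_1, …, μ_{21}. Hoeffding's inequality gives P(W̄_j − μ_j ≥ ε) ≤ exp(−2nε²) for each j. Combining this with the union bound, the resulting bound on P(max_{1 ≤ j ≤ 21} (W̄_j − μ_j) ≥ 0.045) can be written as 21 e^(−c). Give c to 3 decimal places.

Union bound over the 21 events: P(max_{1 ≤ j ≤ 21} (W̄_j − μ_j) ≥ 0.045) ≤ 21·exp(−2nε²) = 21 exp(−2·3527·0.045²).
So c = 2·3527·0.045² = 14.2843.

14.284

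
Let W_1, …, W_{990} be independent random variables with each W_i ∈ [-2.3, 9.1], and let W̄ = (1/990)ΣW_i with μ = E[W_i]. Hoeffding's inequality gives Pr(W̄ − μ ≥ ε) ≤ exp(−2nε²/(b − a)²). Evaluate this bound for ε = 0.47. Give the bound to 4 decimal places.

Exponent: 2nε²/(b − a)² = 2·990·0.47² / 11.4² = 3.36551.
Bound = exp(−3.36551) = 0.03454.

0.0345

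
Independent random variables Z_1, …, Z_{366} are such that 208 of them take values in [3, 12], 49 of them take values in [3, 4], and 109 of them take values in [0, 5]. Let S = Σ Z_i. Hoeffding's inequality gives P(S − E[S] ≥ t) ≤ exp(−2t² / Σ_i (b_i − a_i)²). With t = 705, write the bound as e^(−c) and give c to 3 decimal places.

50.660

Σ(b_i − a_i)² = 208·9² + 49·1² + 109·5² = 19622.
c = 2t² / 19622 = 2·705² / 19622 = 50.6600.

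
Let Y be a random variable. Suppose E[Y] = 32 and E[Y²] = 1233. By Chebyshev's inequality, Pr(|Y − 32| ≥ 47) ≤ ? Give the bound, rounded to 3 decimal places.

0.095

Var(Y) = E[Y²] − (E[Y])² = 1233 − 1024 = 209.
Chebyshev's inequality: Pr(|Y − μ| ≥ t) ≤ Var(Y)/t² = 209/2209 = 0.0946.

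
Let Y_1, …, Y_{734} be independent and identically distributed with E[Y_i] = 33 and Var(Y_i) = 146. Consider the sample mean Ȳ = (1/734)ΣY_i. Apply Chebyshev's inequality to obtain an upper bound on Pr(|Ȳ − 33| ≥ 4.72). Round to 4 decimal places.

Var(Ȳ) = Var(Y_i)/n = 146/734 = 0.19891.
Chebyshev: Pr(|Ȳ − 33| ≥ 4.72) ≤ Var(Ȳ)/(4.72)² = 146/(734·4.72²) = 0.0089.

0.0089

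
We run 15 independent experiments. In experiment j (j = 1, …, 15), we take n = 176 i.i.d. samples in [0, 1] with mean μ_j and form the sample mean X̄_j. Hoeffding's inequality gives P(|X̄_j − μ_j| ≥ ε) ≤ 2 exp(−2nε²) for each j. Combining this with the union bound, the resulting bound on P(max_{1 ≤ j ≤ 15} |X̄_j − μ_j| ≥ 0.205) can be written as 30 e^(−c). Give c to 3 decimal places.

14.793

Union bound over the 15 events: P(max_{1 ≤ j ≤ 15} |X̄_j − μ_j| ≥ 0.205) ≤ 15·2·exp(−2nε²) = 30 exp(−2·176·0.205²).
So c = 2·176·0.205² = 14.7928.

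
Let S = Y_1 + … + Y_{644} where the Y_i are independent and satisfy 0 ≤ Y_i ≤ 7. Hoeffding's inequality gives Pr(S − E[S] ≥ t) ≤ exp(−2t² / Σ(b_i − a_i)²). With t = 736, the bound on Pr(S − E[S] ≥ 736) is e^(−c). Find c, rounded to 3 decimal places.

34.332

Σ(b_i − a_i)² = 644·(7)² = 31556.
c = 2t²/31556 = 2·736²/31556 = 34.3324.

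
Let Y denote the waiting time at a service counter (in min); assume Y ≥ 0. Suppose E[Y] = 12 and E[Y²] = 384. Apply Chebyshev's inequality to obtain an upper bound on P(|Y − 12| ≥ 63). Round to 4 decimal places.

0.0605

Var(Y) = E[Y²] − (E[Y])² = 384 − 144 = 240.
Chebyshev's inequality: P(|Y − μ| ≥ t) ≤ Var(Y)/t² = 240/3969 = 0.0605.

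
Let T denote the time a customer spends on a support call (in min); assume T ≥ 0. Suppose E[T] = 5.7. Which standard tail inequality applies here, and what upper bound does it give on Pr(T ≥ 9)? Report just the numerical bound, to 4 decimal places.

0.6333

Only the mean of a non-negative variable is known, so Markov's inequality is the applicable tail bound.
Markov's inequality: for a non-negative random variable, Pr(T ≥ a) ≤ E[T]/a.
Here E[T] = 5.7 and a = 9, so the bound is 5.7/9 = 0.6333.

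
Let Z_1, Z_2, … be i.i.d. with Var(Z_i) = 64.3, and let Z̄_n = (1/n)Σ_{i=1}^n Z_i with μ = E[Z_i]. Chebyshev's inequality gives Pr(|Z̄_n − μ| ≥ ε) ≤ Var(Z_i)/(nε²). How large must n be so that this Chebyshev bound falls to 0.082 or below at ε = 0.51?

3015

Require 64.3/(n·0.51²) ≤ 0.082, i.e. n ≥ 64.3/(0.082·0.51²) = 3014.788.
The smallest integer n is 3015.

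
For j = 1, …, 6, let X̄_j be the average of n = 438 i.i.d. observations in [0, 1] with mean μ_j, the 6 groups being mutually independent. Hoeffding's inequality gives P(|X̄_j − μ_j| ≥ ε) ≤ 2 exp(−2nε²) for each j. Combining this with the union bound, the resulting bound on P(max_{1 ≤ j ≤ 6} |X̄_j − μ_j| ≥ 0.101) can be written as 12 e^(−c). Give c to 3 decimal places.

8.936

Union bound over the 6 events: P(max_{1 ≤ j ≤ 6} |X̄_j − μ_j| ≥ 0.101) ≤ 6·2·exp(−2nε²) = 12 exp(−2·438·0.101²).
So c = 2·438·0.101² = 8.9361.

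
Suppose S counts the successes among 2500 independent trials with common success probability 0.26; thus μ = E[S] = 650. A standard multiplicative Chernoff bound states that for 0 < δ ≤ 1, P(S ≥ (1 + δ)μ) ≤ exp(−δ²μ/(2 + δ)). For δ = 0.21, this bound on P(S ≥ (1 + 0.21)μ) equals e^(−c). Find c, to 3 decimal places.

12.971

c = δ²μ/(2 + δ) = 0.21²·650/(2 + 0.21) = 12.9706.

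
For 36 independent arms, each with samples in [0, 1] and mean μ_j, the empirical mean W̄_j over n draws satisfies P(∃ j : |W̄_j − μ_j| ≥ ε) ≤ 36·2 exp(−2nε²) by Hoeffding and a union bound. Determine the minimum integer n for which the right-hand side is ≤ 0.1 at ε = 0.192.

Need 2·36·exp(−2nε²) ≤ 0.1, i.e. exp(−2nε²) ≤ 0.1/72.
So 2nε² ≥ ln(72/0.1) = 6.579251.
Hence n ≥ 6.579251/(2·0.192²) = 89.237.
The smallest integer n is 90.

90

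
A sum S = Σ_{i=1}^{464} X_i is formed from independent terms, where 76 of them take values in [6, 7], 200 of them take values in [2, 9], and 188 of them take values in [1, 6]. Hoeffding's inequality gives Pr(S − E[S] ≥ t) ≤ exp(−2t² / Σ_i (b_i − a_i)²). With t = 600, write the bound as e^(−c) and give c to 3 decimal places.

49.396

Σ(b_i − a_i)² = 76·1² + 200·7² + 188·5² = 14576.
c = 2t² / 14576 = 2·600² / 14576 = 49.3963.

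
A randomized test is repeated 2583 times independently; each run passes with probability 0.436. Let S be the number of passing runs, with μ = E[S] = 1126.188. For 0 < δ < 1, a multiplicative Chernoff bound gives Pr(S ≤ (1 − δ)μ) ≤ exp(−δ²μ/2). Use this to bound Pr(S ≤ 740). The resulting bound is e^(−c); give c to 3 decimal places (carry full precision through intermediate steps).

Write 740 = (1 − δ)μ, so δ = 1 − 740/1126.188 = 0.3429161…
Then the exponent is δ²μ/2 = (μ − 740)²/(2μ) = 66.215042.

66.215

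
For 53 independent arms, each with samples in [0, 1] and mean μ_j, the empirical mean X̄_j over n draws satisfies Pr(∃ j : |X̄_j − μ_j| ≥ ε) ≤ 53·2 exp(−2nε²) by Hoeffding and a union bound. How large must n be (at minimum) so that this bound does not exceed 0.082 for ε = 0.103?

338

Need 2·53·exp(−2nε²) ≤ 0.082, i.e. exp(−2nε²) ≤ 0.082/106.
So 2nε² ≥ ln(106/0.082) = 7.164475.
Hence n ≥ 7.164475/(2·0.103²) = 337.660.
The smallest integer n is 338.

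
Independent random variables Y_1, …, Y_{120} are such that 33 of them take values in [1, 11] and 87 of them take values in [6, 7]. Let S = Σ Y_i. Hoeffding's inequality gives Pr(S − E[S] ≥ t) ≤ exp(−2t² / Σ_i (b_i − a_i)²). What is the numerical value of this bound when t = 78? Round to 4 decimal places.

0.0275

Σ(b_i − a_i)² = 33·10² + 87·1² = 3387.
Exponent = 2·78² / 3387 = 3.59256.
Bound = exp(−3.59256) = 0.02753.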